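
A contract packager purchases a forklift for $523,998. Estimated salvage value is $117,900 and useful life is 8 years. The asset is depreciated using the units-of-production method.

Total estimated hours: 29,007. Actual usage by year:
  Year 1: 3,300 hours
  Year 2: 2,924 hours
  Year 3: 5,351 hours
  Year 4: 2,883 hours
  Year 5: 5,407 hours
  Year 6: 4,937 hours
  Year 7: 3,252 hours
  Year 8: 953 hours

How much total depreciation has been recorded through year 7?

$392,756

Depreciable base = $523,998 − $117,900 = $406,098.
Rate = $406,098 / 29,007 hours = $14 per hour.
Year 1: 3,300 × $14 = $46,200. Book value $477,798.
Year 2: 2,924 × $14 = $40,936. Book value $436,862.
Year 3: 5,351 × $14 = $74,914. Book value $361,948.
Year 4: 2,883 × $14 = $40,362. Book value $321,586.
Year 5: 5,407 × $14 = $75,698. Book value $245,888.
Year 6: 4,937 × $14 = $69,118. Book value $176,770.
Year 7: 3,252 × $14 = $45,528. Book value $131,242.
Accumulated through year 7 = $523,998 − $131,242 = $392,756.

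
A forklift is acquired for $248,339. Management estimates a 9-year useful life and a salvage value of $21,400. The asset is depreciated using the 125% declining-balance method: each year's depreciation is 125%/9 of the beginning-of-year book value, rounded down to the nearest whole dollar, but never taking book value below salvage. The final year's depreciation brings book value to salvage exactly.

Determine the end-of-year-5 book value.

Depreciable base = $248,339 − $21,400 = $226,939.
Year 1: ⌊$248,339 × 125%/9⌋ = $34,491. Book value $213,848.
Year 2: ⌊$213,848 × 125%/9⌋ = $29,701. Book value $184,147.
Year 3: ⌊$184,147 × 125%/9⌋ = $25,575. Book value $158,572.
Year 4: ⌊$158,572 × 125%/9⌋ = $22,023. Book value $136,549.
Year 5: ⌊$136,549 × 125%/9⌋ = $18,965. Book value $117,584.

$117,584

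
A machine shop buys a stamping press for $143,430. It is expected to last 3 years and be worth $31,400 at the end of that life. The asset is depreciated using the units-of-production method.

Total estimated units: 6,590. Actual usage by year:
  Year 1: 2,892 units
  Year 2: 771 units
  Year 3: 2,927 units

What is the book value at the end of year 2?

Depreciable base = $143,430 − $31,400 = $112,030.
Rate = $112,030 / 6,590 units = $17 per unit.
Year 1: 2,892 × $17 = $49,164. Book value $94,266.
Year 2: 771 × $17 = $13,107. Book value $81,159.

$81,159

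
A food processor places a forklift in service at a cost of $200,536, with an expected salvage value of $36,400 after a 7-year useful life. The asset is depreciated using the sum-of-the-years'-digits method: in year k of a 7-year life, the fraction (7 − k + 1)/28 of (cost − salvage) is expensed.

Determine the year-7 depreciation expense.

Depreciable base = $200,536 − $36,400 = $164,136.
Sum of the years' digits = 7+6+5+4+3+2+1 = 28.
Year 1: $164,136 × 7/28 = $41,034. Book value $159,502.
Year 2: $164,136 × 6/28 = $35,172. Book value $124,330.
Year 3: $164,136 × 5/28 = $29,310. Book value $95,020.
Year 4: $164,136 × 4/28 = $23,448. Book value $71,572.
Year 5: $164,136 × 3/28 = $17,586. Book value $53,986.
Year 6: $164,136 × 2/28 = $11,724. Book value $42,262.
Year 7: $164,136 × 1/28 = $5,862. Book value $36,400.

$5,862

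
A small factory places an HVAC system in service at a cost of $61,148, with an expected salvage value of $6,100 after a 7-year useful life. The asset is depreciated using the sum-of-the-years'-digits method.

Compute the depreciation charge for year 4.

$7,864

Depreciable base = $61,148 − $6,100 = $55,048.
Sum of the years' digits = 7+6+5+4+3+2+1 = 28.
Year 1: $55,048 × 7/28 = $13,762. Book value $47,386.
Year 2: $55,048 × 6/28 = $11,796. Book value $35,590.
Year 3: $55,048 × 5/28 = $9,830. Book value $25,760.
Year 4: $55,048 × 4/28 = $7,864. Book value $17,896.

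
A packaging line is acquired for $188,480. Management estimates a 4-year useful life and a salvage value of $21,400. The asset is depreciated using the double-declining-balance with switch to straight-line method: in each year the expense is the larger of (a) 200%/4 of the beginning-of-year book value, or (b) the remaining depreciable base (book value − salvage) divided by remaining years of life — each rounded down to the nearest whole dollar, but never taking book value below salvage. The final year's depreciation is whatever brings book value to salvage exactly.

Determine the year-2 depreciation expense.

Depreciable base = $188,480 − $21,400 = $167,080.
Year 1: DB = ⌊$188,480 × 200%/4⌋ = $94,240; SL = ⌊$167,080/4⌋ = $41,770 → take DB $94,240. Book value $94,240.
Year 2: DB = ⌊$94,240 × 200%/4⌋ = $47,120; SL = ⌊$72,840/3⌋ = $24,280 → take DB $47,120. Book value $47,120.

$47,120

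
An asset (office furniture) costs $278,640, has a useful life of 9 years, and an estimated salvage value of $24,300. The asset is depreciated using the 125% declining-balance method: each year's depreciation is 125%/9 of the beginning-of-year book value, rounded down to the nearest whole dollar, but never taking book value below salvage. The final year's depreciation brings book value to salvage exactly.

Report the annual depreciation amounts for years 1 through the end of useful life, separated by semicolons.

Depreciable base = $278,640 − $24,300 = $254,340.
Year 1: ⌊$278,640 × 125%/9⌋ = $38,700. Book value $239,940.
Year 2: ⌊$239,940 × 125%/9⌋ = $33,325. Book value $206,615.
Year 3: ⌊$206,615 × 125%/9⌋ = $28,696. Book value $177,919.
Year 4: ⌊$177,919 × 125%/9⌋ = $24,710. Book value $153,209.
Year 5: ⌊$153,209 × 125%/9⌋ = $21,279. Book value $131,930.
Year 6: ⌊$131,930 × 125%/9⌋ = $18,323. Book value $113,607.
Year 7: ⌊$113,607 × 125%/9⌋ = $15,778. Book value $97,829.
Year 8: ⌊$97,829 × 125%/9⌋ = $13,587. Book value $84,242.
Year 9 (final): $84,242 − $24,300 = $59,942. Book value $24,300.

$38,700; $33,325; $28,696; $24,710; $21,279; $18,323; $15,778; $13,587; $59,942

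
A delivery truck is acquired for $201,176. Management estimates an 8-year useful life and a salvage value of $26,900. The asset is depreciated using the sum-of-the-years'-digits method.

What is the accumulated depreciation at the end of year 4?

Depreciable base = $201,176 − $26,900 = $174,276.
Sum of the years' digits = 8+7+6+5+4+3+2+1 = 36.
Year 1: $174,276 × 8/36 = $38,728. Book value $162,448.
Year 2: $174,276 × 7/36 = $33,887. Book value $128,561.
Year 3: $174,276 × 6/36 = $29,046. Book value $99,515.
Year 4: $174,276 × 5/36 = $24,205. Book value $75,310.
Accumulated through year 4 = $201,176 − $75,310 = $125,866.

$125,866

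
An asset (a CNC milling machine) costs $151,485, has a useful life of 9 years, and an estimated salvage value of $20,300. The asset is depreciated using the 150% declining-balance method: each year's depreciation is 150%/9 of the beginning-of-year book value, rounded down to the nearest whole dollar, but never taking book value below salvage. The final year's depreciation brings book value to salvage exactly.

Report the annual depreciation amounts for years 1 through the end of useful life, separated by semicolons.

Depreciable base = $151,485 − $20,300 = $131,185.
Year 1: ⌊$151,485 × 150%/9⌋ = $25,247. Book value $126,238.
Year 2: ⌊$126,238 × 150%/9⌋ = $21,039. Book value $105,199.
Year 3: ⌊$105,199 × 150%/9⌋ = $17,533. Book value $87,666.
Year 4: ⌊$87,666 × 150%/9⌋ = $14,611. Book value $73,055.
Year 5: ⌊$73,055 × 150%/9⌋ = $12,175. Book value $60,880.
Year 6: ⌊$60,880 × 150%/9⌋ = $10,146. Book value $50,734.
Year 7: ⌊$50,734 × 150%/9⌋ = $8,455. Book value $42,279.
Year 8: ⌊$42,279 × 150%/9⌋ = $7,046. Book value $35,233.
Year 9 (final): $35,233 − $20,300 = $14,933. Book value $20,300.

$25,247; $21,039; $17,533; $14,611; $12,175; $10,146; $8,455; $7,046; $14,933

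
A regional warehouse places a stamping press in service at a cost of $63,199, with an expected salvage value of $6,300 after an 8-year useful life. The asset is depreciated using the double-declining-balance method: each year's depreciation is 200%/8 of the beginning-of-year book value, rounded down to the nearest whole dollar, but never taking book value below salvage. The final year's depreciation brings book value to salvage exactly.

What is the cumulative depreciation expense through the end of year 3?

$36,536

Depreciable base = $63,199 − $6,300 = $56,899.
Year 1: ⌊$63,199 × 200%/8⌋ = $15,799. Book value $47,400.
Year 2: ⌊$47,400 × 200%/8⌋ = $11,850. Book value $35,550.
Year 3: ⌊$35,550 × 200%/8⌋ = $8,887. Book value $26,663.
Accumulated through year 3 = $63,199 − $26,663 = $36,536.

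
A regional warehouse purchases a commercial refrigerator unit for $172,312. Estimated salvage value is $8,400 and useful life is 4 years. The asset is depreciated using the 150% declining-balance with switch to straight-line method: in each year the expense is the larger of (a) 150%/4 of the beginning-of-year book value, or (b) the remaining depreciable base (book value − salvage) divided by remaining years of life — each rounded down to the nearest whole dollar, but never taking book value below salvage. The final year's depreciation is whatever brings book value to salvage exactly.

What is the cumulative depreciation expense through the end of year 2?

Depreciable base = $172,312 − $8,400 = $163,912.
Year 1: DB = ⌊$172,312 × 150%/4⌋ = $64,617; SL = ⌊$163,912/4⌋ = $40,978 → take DB $64,617. Book value $107,695.
Year 2: DB = ⌊$107,695 × 150%/4⌋ = $40,385; SL = ⌊$99,295/3⌋ = $33,098 → take DB $40,385. Book value $67,310.
Accumulated through year 2 = $172,312 − $67,310 = $105,002.

$105,002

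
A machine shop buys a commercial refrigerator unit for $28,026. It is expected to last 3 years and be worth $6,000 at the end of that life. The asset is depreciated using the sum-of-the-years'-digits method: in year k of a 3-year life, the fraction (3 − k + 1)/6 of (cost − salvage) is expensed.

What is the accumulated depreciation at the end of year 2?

Depreciable base = $28,026 − $6,000 = $22,026.
Sum of the years' digits = 3+2+1 = 6.
Year 1: $22,026 × 3/6 = $11,013. Book value $17,013.
Year 2: $22,026 × 2/6 = $7,342. Book value $9,671.
Accumulated through year 2 = $28,026 − $9,671 = $18,355.

$18,355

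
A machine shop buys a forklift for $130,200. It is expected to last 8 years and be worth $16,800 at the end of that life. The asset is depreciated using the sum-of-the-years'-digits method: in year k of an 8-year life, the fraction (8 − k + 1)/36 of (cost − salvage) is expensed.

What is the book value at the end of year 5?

$35,700

Depreciable base = $130,200 − $16,800 = $113,400.
Sum of the years' digits = 8+7+6+5+4+3+2+1 = 36.
Year 1: $113,400 × 8/36 = $25,200. Book value $105,000.
Year 2: $113,400 × 7/36 = $22,050. Book value $82,950.
Year 3: $113,400 × 6/36 = $18,900. Book value $64,050.
Year 4: $113,400 × 5/36 = $15,750. Book value $48,300.
Year 5: $113,400 × 4/36 = $12,600. Book value $35,700.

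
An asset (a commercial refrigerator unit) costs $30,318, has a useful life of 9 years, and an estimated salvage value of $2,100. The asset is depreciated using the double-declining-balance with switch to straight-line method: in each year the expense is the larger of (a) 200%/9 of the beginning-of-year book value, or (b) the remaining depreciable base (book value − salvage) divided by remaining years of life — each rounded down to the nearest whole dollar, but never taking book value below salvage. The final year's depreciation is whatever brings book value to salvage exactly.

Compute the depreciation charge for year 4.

$3,170

Depreciable base = $30,318 − $2,100 = $28,218.
Year 1: DB = ⌊$30,318 × 200%/9⌋ = $6,737; SL = ⌊$28,218/9⌋ = $3,135 → take DB $6,737. Book value $23,581.
Year 2: DB = ⌊$23,581 × 200%/9⌋ = $5,240; SL = ⌊$21,481/8⌋ = $2,685 → take DB $5,240. Book value $18,341.
Year 3: DB = ⌊$18,341 × 200%/9⌋ = $4,075; SL = ⌊$16,241/7⌋ = $2,320 → take DB $4,075. Book value $14,266.
Year 4: DB = ⌊$14,266 × 200%/9⌋ = $3,170; SL = ⌊$12,166/6⌋ = $2,027 → take DB $3,170. Book value $11,096.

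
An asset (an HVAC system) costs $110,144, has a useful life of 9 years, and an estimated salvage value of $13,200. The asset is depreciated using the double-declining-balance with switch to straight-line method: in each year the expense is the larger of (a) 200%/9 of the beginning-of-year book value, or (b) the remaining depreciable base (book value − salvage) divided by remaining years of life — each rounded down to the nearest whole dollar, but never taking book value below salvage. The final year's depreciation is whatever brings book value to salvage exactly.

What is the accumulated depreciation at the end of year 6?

$85,759

Depreciable base = $110,144 − $13,200 = $96,944.
Year 1: DB = ⌊$110,144 × 200%/9⌋ = $24,476; SL = ⌊$96,944/9⌋ = $10,771 → take DB $24,476. Book value $85,668.
Year 2: DB = ⌊$85,668 × 200%/9⌋ = $19,037; SL = ⌊$72,468/8⌋ = $9,058 → take DB $19,037. Book value $66,631.
Year 3: DB = ⌊$66,631 × 200%/9⌋ = $14,806; SL = ⌊$53,431/7⌋ = $7,633 → take DB $14,806. Book value $51,825.
Year 4: DB = ⌊$51,825 × 200%/9⌋ = $11,516; SL = ⌊$38,625/6⌋ = $6,437 → take DB $11,516. Book value $40,309.
Year 5: DB = ⌊$40,309 × 200%/9⌋ = $8,957; SL = ⌊$27,109/5⌋ = $5,421 → take DB $8,957. Book value $31,352.
Year 6: DB = ⌊$31,352 × 200%/9⌋ = $6,967; SL = ⌊$18,152/4⌋ = $4,538 → take DB $6,967. Book value $24,385.
Accumulated through year 6 = $110,144 − $24,385 = $85,759.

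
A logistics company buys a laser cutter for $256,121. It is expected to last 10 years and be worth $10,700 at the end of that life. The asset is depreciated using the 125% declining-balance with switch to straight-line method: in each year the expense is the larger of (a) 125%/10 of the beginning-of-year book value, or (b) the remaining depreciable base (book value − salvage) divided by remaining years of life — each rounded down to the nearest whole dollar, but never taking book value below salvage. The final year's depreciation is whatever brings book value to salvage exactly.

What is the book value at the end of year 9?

$33,684

Depreciable base = $256,121 − $10,700 = $245,421.
Year 1: DB = ⌊$256,121 × 125%/10⌋ = $32,015; SL = ⌊$245,421/10⌋ = $24,542 → take DB $32,015. Book value $224,106.
Year 2: DB = ⌊$224,106 × 125%/10⌋ = $28,013; SL = ⌊$213,406/9⌋ = $23,711 → take DB $28,013. Book value $196,093.
Year 3: DB = ⌊$196,093 × 125%/10⌋ = $24,511; SL = ⌊$185,393/8⌋ = $23,174 → take DB $24,511. Book value $171,582.
Year 4: DB = ⌊$171,582 × 125%/10⌋ = $21,447; SL = ⌊$160,882/7⌋ = $22,983 → take SL $22,983. Book value $148,599.
Year 5: DB = ⌊$148,599 × 125%/10⌋ = $18,574; SL = ⌊$137,899/6⌋ = $22,983 → take SL $22,983. Book value $125,616.
Year 6: DB = ⌊$125,616 × 125%/10⌋ = $15,702; SL = ⌊$114,916/5⌋ = $22,983 → take SL $22,983. Book value $102,633.
Year 7: DB = ⌊$102,633 × 125%/10⌋ = $12,829; SL = ⌊$91,933/4⌋ = $22,983 → take SL $22,983. Book value $79,650.
Year 8: DB = ⌊$79,650 × 125%/10⌋ = $9,956; SL = ⌊$68,950/3⌋ = $22,983 → take SL $22,983. Book value $56,667.
Year 9: DB = ⌊$56,667 × 125%/10⌋ = $7,083; SL = ⌊$45,967/2⌋ = $22,983 → take SL $22,983. Book value $33,684.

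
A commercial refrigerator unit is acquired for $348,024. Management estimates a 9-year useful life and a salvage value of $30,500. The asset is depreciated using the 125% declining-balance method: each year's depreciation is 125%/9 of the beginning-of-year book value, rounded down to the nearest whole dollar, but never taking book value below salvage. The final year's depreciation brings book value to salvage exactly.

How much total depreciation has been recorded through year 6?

$206,128

Depreciable base = $348,024 − $30,500 = $317,524.
Year 1: ⌊$348,024 × 125%/9⌋ = $48,336. Book value $299,688.
Year 2: ⌊$299,688 × 125%/9⌋ = $41,623. Book value $258,065.
Year 3: ⌊$258,065 × 125%/9⌋ = $35,842. Book value $222,223.
Year 4: ⌊$222,223 × 125%/9⌋ = $30,864. Book value $191,359.
Year 5: ⌊$191,359 × 125%/9⌋ = $26,577. Book value $164,782.
Year 6: ⌊$164,782 × 125%/9⌋ = $22,886. Book value $141,896.
Accumulated through year 6 = $348,024 − $141,896 = $206,128.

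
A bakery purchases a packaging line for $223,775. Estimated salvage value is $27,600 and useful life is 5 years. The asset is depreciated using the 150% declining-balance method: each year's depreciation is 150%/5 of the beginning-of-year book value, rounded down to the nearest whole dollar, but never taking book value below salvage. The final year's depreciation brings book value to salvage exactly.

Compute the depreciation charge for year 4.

Depreciable base = $223,775 − $27,600 = $196,175.
Year 1: ⌊$223,775 × 150%/5⌋ = $67,132. Book value $156,643.
Year 2: ⌊$156,643 × 150%/5⌋ = $46,992. Book value $109,651.
Year 3: ⌊$109,651 × 150%/5⌋ = $32,895. Book value $76,756.
Year 4: ⌊$76,756 × 150%/5⌋ = $23,026. Book value $53,730.

$23,026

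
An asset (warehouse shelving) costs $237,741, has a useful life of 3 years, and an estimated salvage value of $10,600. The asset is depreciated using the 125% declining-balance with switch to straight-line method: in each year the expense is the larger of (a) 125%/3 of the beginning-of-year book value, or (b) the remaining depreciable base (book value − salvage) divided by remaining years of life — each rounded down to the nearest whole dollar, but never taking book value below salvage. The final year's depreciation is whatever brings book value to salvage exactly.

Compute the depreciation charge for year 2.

Depreciable base = $237,741 − $10,600 = $227,141.
Year 1: DB = ⌊$237,741 × 125%/3⌋ = $99,058; SL = ⌊$227,141/3⌋ = $75,713 → take DB $99,058. Book value $138,683.
Year 2: DB = ⌊$138,683 × 125%/3⌋ = $57,784; SL = ⌊$128,083/2⌋ = $64,041 → take SL $64,041. Book value $74,642.

$64,041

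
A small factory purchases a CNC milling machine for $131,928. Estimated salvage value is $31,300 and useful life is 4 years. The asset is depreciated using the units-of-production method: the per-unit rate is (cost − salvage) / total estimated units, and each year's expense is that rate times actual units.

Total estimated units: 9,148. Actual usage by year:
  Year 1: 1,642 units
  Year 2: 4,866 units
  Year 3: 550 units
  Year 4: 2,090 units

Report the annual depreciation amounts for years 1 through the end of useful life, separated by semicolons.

Depreciable base = $131,928 − $31,300 = $100,628.
Rate = $100,628 / 9,148 units = $11 per unit.
Year 1: 1,642 × $11 = $18,062. Book value $113,866.
Year 2: 4,866 × $11 = $53,526. Book value $60,340.
Year 3: 550 × $11 = $6,050. Book value $54,290.
Year 4: 2,090 × $11 = $22,990. Book value $31,300.

$18,062; $53,526; $6,050; $22,990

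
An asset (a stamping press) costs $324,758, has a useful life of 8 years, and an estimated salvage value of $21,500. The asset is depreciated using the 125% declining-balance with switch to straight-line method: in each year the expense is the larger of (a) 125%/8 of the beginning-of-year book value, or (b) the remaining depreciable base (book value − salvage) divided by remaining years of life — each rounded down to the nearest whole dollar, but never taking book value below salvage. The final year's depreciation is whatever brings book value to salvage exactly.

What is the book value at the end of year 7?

$56,216

Depreciable base = $324,758 − $21,500 = $303,258.
Year 1: DB = ⌊$324,758 × 125%/8⌋ = $50,743; SL = ⌊$303,258/8⌋ = $37,907 → take DB $50,743. Book value $274,015.
Year 2: DB = ⌊$274,015 × 125%/8⌋ = $42,814; SL = ⌊$252,515/7⌋ = $36,073 → take DB $42,814. Book value $231,201.
Year 3: DB = ⌊$231,201 × 125%/8⌋ = $36,125; SL = ⌊$209,701/6⌋ = $34,950 → take DB $36,125. Book value $195,076.
Year 4: DB = ⌊$195,076 × 125%/8⌋ = $30,480; SL = ⌊$173,576/5⌋ = $34,715 → take SL $34,715. Book value $160,361.
Year 5: DB = ⌊$160,361 × 125%/8⌋ = $25,056; SL = ⌊$138,861/4⌋ = $34,715 → take SL $34,715. Book value $125,646.
Year 6: DB = ⌊$125,646 × 125%/8⌋ = $19,632; SL = ⌊$104,146/3⌋ = $34,715 → take SL $34,715. Book value $90,931.
Year 7: DB = ⌊$90,931 × 125%/8⌋ = $14,207; SL = ⌊$69,431/2⌋ = $34,715 → take SL $34,715. Book value $56,216.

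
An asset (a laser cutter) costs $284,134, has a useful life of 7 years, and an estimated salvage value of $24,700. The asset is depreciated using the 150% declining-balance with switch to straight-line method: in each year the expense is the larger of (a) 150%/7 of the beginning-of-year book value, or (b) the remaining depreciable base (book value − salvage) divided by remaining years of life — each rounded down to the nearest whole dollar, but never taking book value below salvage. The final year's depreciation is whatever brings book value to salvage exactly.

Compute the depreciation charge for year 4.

$29,533

Depreciable base = $284,134 − $24,700 = $259,434.
Year 1: DB = ⌊$284,134 × 150%/7⌋ = $60,885; SL = ⌊$259,434/7⌋ = $37,062 → take DB $60,885. Book value $223,249.
Year 2: DB = ⌊$223,249 × 150%/7⌋ = $47,839; SL = ⌊$198,549/6⌋ = $33,091 → take DB $47,839. Book value $175,410.
Year 3: DB = ⌊$175,410 × 150%/7⌋ = $37,587; SL = ⌊$150,710/5⌋ = $30,142 → take DB $37,587. Book value $137,823.
Year 4: DB = ⌊$137,823 × 150%/7⌋ = $29,533; SL = ⌊$113,123/4⌋ = $28,280 → take DB $29,533. Book value $108,290.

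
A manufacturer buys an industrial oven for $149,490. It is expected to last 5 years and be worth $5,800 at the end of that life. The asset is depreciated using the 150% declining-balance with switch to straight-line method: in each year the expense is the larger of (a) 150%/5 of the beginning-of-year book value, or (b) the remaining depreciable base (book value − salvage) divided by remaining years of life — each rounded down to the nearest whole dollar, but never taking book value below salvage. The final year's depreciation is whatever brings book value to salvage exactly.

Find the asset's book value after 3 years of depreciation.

$50,768

Depreciable base = $149,490 − $5,800 = $143,690.
Year 1: DB = ⌊$149,490 × 150%/5⌋ = $44,847; SL = ⌊$143,690/5⌋ = $28,738 → take DB $44,847. Book value $104,643.
Year 2: DB = ⌊$104,643 × 150%/5⌋ = $31,392; SL = ⌊$98,843/4⌋ = $24,710 → take DB $31,392. Book value $73,251.
Year 3: DB = ⌊$73,251 × 150%/5⌋ = $21,975; SL = ⌊$67,451/3⌋ = $22,483 → take SL $22,483. Book value $50,768.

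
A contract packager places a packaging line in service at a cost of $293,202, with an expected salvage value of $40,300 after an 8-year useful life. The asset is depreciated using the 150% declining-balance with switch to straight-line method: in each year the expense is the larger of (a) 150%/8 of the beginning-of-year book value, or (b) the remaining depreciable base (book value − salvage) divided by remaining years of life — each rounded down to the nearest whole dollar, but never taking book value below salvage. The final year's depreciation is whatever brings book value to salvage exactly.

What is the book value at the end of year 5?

$103,823

Depreciable base = $293,202 − $40,300 = $252,902.
Year 1: DB = ⌊$293,202 × 150%/8⌋ = $54,975; SL = ⌊$252,902/8⌋ = $31,612 → take DB $54,975. Book value $238,227.
Year 2: DB = ⌊$238,227 × 150%/8⌋ = $44,667; SL = ⌊$197,927/7⌋ = $28,275 → take DB $44,667. Book value $193,560.
Year 3: DB = ⌊$193,560 × 150%/8⌋ = $36,292; SL = ⌊$153,260/6⌋ = $25,543 → take DB $36,292. Book value $157,268.
Year 4: DB = ⌊$157,268 × 150%/8⌋ = $29,487; SL = ⌊$116,968/5⌋ = $23,393 → take DB $29,487. Book value $127,781.
Year 5: DB = ⌊$127,781 × 150%/8⌋ = $23,958; SL = ⌊$87,481/4⌋ = $21,870 → take DB $23,958. Book value $103,823.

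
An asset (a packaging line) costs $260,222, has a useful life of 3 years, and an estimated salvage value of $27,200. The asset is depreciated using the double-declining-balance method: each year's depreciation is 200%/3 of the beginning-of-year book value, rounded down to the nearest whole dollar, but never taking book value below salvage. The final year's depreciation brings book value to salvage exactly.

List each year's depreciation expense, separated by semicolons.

Depreciable base = $260,222 − $27,200 = $233,022.
Year 1: ⌊$260,222 × 200%/3⌋ = $173,481. Book value $86,741.
Year 2: ⌊$86,741 × 200%/3⌋ = $57,827. Book value $28,914.
Year 3 (final): $28,914 − $27,200 = $1,714. Book value $27,200.

$173,481; $57,827; $1,714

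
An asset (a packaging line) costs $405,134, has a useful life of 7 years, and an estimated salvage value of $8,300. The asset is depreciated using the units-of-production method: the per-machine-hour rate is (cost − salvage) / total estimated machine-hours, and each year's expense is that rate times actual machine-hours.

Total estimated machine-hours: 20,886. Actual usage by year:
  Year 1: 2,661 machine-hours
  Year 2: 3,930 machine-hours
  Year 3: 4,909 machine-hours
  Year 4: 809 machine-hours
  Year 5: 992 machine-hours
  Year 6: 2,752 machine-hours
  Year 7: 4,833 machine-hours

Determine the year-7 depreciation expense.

Depreciable base = $405,134 − $8,300 = $396,834.
Rate = $396,834 / 20,886 machine-hours = $19 per machine-hour.
Year 1: 2,661 × $19 = $50,559. Book value $354,575.
Year 2: 3,930 × $19 = $74,670. Book value $279,905.
Year 3: 4,909 × $19 = $93,271. Book value $186,634.
Year 4: 809 × $19 = $15,371. Book value $171,263.
Year 5: 992 × $19 = $18,848. Book value $152,415.
Year 6: 2,752 × $19 = $52,288. Book value $100,127.
Year 7: 4,833 × $19 = $91,827. Book value $8,300.

$91,827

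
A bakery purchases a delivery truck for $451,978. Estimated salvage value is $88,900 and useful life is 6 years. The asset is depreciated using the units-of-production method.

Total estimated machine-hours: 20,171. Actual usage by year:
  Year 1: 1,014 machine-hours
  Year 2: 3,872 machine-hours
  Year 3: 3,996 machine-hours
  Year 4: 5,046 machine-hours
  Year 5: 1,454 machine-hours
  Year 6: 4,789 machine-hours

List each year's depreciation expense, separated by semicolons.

Depreciable base = $451,978 − $88,900 = $363,078.
Rate = $363,078 / 20,171 machine-hours = $18 per machine-hour.
Year 1: 1,014 × $18 = $18,252. Book value $433,726.
Year 2: 3,872 × $18 = $69,696. Book value $364,030.
Year 3: 3,996 × $18 = $71,928. Book value $292,102.
Year 4: 5,046 × $18 = $90,828. Book value $201,274.
Year 5: 1,454 × $18 = $26,172. Book value $175,102.
Year 6: 4,789 × $18 = $86,202. Book value $88,900.

$18,252; $69,696; $71,928; $90,828; $26,172; $86,202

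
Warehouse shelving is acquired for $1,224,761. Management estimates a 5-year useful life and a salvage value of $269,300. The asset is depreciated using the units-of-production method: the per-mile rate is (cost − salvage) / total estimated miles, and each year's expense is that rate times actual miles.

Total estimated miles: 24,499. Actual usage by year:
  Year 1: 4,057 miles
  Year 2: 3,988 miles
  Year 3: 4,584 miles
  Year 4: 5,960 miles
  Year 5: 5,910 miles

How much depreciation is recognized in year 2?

Depreciable base = $1,224,761 − $269,300 = $955,461.
Rate = $955,461 / 24,499 miles = $39 per mile.
Year 1: 4,057 × $39 = $158,223. Book value $1,066,538.
Year 2: 3,988 × $39 = $155,532. Book value $911,006.

$155,532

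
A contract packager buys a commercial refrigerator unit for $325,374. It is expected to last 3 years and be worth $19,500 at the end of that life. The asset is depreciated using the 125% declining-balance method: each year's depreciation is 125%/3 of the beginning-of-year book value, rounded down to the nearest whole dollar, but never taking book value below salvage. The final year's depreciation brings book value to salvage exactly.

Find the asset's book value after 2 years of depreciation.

Depreciable base = $325,374 − $19,500 = $305,874.
Year 1: ⌊$325,374 × 125%/3⌋ = $135,572. Book value $189,802.
Year 2: ⌊$189,802 × 125%/3⌋ = $79,084. Book value $110,718.

$110,718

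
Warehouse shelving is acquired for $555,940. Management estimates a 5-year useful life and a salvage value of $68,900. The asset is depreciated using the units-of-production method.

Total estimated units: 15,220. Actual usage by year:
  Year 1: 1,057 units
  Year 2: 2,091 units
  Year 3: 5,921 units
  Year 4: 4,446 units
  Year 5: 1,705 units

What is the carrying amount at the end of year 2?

Depreciable base = $555,940 − $68,900 = $487,040.
Rate = $487,040 / 15,220 units = $32 per unit.
Year 1: 1,057 × $32 = $33,824. Book value $522,116.
Year 2: 2,091 × $32 = $66,912. Book value $455,204.

$455,204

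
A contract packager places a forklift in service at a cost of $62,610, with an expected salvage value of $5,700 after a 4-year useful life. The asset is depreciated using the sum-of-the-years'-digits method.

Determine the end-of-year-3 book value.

$11,391

Depreciable base = $62,610 − $5,700 = $56,910.
Sum of the years' digits = 4+3+2+1 = 10.
Year 1: $56,910 × 4/10 = $22,764. Book value $39,846.
Year 2: $56,910 × 3/10 = $17,073. Book value $22,773.
Year 3: $56,910 × 2/10 = $11,382. Book value $11,391.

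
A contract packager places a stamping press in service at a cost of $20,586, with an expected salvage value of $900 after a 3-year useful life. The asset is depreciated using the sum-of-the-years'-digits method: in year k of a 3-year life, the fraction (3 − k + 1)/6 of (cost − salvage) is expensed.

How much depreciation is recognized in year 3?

Depreciable base = $20,586 − $900 = $19,686.
Sum of the years' digits = 3+2+1 = 6.
Year 1: $19,686 × 3/6 = $9,843. Book value $10,743.
Year 2: $19,686 × 2/6 = $6,562. Book value $4,181.
Year 3: $19,686 × 1/6 = $3,281. Book value $900.

$3,281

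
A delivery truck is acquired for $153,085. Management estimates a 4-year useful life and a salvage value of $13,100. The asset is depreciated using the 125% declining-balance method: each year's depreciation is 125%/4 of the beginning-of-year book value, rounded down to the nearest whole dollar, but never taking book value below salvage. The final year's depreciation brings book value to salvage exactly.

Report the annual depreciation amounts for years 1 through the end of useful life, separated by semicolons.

$47,839; $32,889; $22,611; $36,646

Depreciable base = $153,085 − $13,100 = $139,985.
Year 1: ⌊$153,085 × 125%/4⌋ = $47,839. Book value $105,246.
Year 2: ⌊$105,246 × 125%/4⌋ = $32,889. Book value $72,357.
Year 3: ⌊$72,357 × 125%/4⌋ = $22,611. Book value $49,746.
Year 4 (final): $49,746 − $13,100 = $36,646. Book value $13,100.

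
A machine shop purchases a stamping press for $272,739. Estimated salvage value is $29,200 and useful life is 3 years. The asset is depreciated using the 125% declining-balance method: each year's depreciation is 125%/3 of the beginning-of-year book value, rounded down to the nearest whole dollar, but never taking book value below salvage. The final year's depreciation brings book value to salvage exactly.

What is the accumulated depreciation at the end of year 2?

$179,931

Depreciable base = $272,739 − $29,200 = $243,539.
Year 1: ⌊$272,739 × 125%/3⌋ = $113,641. Book value $159,098.
Year 2: ⌊$159,098 × 125%/3⌋ = $66,290. Book value $92,808.
Accumulated through year 2 = $272,739 − $92,808 = $179,931.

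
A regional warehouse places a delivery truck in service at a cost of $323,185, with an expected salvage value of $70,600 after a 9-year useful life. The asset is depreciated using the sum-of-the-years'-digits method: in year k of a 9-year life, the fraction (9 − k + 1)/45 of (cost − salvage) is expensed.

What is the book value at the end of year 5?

$126,730

Depreciable base = $323,185 − $70,600 = $252,585.
Sum of the years' digits = 9+8+7+6+5+4+3+2+1 = 45.
Year 1: $252,585 × 9/45 = $50,517. Book value $272,668.
Year 2: $252,585 × 8/45 = $44,904. Book value $227,764.
Year 3: $252,585 × 7/45 = $39,291. Book value $188,473.
Year 4: $252,585 × 6/45 = $33,678. Book value $154,795.
Year 5: $252,585 × 5/45 = $28,065. Book value $126,730.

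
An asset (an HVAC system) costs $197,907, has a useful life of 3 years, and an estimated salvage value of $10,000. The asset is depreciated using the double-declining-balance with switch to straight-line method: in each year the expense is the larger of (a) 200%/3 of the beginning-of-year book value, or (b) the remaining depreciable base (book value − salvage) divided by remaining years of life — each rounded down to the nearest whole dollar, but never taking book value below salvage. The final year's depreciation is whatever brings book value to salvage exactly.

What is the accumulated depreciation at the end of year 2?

Depreciable base = $197,907 − $10,000 = $187,907.
Year 1: DB = ⌊$197,907 × 200%/3⌋ = $131,938; SL = ⌊$187,907/3⌋ = $62,635 → take DB $131,938. Book value $65,969.
Year 2: DB = ⌊$65,969 × 200%/3⌋ = $43,979; SL = ⌊$55,969/2⌋ = $27,984 → take DB $43,979. Book value $21,990.
Accumulated through year 2 = $197,907 − $21,990 = $175,917.

$175,917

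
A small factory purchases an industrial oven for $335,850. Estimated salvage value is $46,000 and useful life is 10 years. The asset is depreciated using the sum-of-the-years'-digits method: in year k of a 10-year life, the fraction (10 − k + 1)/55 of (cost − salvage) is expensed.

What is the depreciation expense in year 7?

$21,080

Depreciable base = $335,850 − $46,000 = $289,850.
Sum of the years' digits = 10+9+8+7+6+5+4+3+2+1 = 55.
Year 1: $289,850 × 10/55 = $52,700. Book value $283,150.
Year 2: $289,850 × 9/55 = $47,430. Book value $235,720.
Year 3: $289,850 × 8/55 = $42,160. Book value $193,560.
Year 4: $289,850 × 7/55 = $36,890. Book value $156,670.
Year 5: $289,850 × 6/55 = $31,620. Book value $125,050.
Year 6: $289,850 × 5/55 = $26,350. Book value $98,700.
Year 7: $289,850 × 4/55 = $21,080. Book value $77,620.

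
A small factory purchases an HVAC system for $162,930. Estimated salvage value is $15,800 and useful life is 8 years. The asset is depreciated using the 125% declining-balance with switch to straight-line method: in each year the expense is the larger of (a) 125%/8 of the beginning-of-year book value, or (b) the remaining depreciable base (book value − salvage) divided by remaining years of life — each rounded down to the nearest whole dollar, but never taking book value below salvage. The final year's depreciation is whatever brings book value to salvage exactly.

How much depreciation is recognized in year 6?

$16,414

Depreciable base = $162,930 − $15,800 = $147,130.
Year 1: DB = ⌊$162,930 × 125%/8⌋ = $25,457; SL = ⌊$147,130/8⌋ = $18,391 → take DB $25,457. Book value $137,473.
Year 2: DB = ⌊$137,473 × 125%/8⌋ = $21,480; SL = ⌊$121,673/7⌋ = $17,381 → take DB $21,480. Book value $115,993.
Year 3: DB = ⌊$115,993 × 125%/8⌋ = $18,123; SL = ⌊$100,193/6⌋ = $16,698 → take DB $18,123. Book value $97,870.
Year 4: DB = ⌊$97,870 × 125%/8⌋ = $15,292; SL = ⌊$82,070/5⌋ = $16,414 → take SL $16,414. Book value $81,456.
Year 5: DB = ⌊$81,456 × 125%/8⌋ = $12,727; SL = ⌊$65,656/4⌋ = $16,414 → take SL $16,414. Book value $65,042.
Year 6: DB = ⌊$65,042 × 125%/8⌋ = $10,162; SL = ⌊$49,242/3⌋ = $16,414 → take SL $16,414. Book value $48,628.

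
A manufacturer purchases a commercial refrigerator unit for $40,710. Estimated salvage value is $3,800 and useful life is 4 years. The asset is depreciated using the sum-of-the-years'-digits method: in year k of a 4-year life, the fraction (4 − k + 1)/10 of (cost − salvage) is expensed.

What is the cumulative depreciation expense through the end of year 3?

Depreciable base = $40,710 − $3,800 = $36,910.
Sum of the years' digits = 4+3+2+1 = 10.
Year 1: $36,910 × 4/10 = $14,764. Book value $25,946.
Year 2: $36,910 × 3/10 = $11,073. Book value $14,873.
Year 3: $36,910 × 2/10 = $7,382. Book value $7,491.
Accumulated through year 3 = $40,710 − $7,491 = $33,219.

$33,219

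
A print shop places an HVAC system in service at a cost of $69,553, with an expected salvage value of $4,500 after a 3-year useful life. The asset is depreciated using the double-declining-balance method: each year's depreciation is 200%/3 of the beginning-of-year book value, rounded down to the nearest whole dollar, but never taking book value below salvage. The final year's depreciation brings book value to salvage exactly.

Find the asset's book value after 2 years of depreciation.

$7,729

Depreciable base = $69,553 − $4,500 = $65,053.
Year 1: ⌊$69,553 × 200%/3⌋ = $46,368. Book value $23,185.
Year 2: ⌊$23,185 × 200%/3⌋ = $15,456. Book value $7,729.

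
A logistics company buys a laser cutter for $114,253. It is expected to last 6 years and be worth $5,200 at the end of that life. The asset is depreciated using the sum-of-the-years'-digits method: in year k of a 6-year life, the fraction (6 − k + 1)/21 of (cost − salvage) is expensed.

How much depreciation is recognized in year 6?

Depreciable base = $114,253 − $5,200 = $109,053.
Sum of the years' digits = 6+5+4+3+2+1 = 21.
Year 1: $109,053 × 6/21 = $31,158. Book value $83,095.
Year 2: $109,053 × 5/21 = $25,965. Book value $57,130.
Year 3: $109,053 × 4/21 = $20,772. Book value $36,358.
Year 4: $109,053 × 3/21 = $15,579. Book value $20,779.
Year 5: $109,053 × 2/21 = $10,386. Book value $10,393.
Year 6: $109,053 × 1/21 = $5,193. Book value $5,200.

$5,193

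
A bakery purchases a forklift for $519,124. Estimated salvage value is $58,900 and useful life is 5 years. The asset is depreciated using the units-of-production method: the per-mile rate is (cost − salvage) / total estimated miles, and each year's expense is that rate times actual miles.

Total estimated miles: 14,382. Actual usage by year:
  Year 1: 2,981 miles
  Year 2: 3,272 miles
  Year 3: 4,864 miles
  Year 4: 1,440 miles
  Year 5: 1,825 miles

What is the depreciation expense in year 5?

Depreciable base = $519,124 − $58,900 = $460,224.
Rate = $460,224 / 14,382 miles = $32 per mile.
Year 1: 2,981 × $32 = $95,392. Book value $423,732.
Year 2: 3,272 × $32 = $104,704. Book value $319,028.
Year 3: 4,864 × $32 = $155,648. Book value $163,380.
Year 4: 1,440 × $32 = $46,080. Book value $117,300.
Year 5: 1,825 × $32 = $58,400. Book value $58,900.

$58,400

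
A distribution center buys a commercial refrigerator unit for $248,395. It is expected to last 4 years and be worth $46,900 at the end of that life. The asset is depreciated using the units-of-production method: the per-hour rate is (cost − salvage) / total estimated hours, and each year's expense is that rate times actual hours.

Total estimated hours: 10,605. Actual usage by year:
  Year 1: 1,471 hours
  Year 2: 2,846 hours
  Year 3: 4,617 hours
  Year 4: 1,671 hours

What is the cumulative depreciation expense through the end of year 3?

Depreciable base = $248,395 − $46,900 = $201,495.
Rate = $201,495 / 10,605 hours = $19 per hour.
Year 1: 1,471 × $19 = $27,949. Book value $220,446.
Year 2: 2,846 × $19 = $54,074. Book value $166,372.
Year 3: 4,617 × $19 = $87,723. Book value $78,649.
Accumulated through year 3 = $248,395 − $78,649 = $169,746.

$169,746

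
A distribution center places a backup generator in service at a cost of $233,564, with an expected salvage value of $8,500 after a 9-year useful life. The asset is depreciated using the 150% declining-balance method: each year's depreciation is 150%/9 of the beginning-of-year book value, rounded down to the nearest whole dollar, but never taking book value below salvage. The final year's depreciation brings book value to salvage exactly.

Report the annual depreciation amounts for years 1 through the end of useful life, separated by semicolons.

Depreciable base = $233,564 − $8,500 = $225,064.
Year 1: ⌊$233,564 × 150%/9⌋ = $38,927. Book value $194,637.
Year 2: ⌊$194,637 × 150%/9⌋ = $32,439. Book value $162,198.
Year 3: ⌊$162,198 × 150%/9⌋ = $27,033. Book value $135,165.
Year 4: ⌊$135,165 × 150%/9⌋ = $22,527. Book value $112,638.
Year 5: ⌊$112,638 × 150%/9⌋ = $18,773. Book value $93,865.
Year 6: ⌊$93,865 × 150%/9⌋ = $15,644. Book value $78,221.
Year 7: ⌊$78,221 × 150%/9⌋ = $13,036. Book value $65,185.
Year 8: ⌊$65,185 × 150%/9⌋ = $10,864. Book value $54,321.
Year 9 (final): $54,321 − $8,500 = $45,821. Book value $8,500.

$38,927; $32,439; $27,033; $22,527; $18,773; $15,644; $13,036; $10,864; $45,821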